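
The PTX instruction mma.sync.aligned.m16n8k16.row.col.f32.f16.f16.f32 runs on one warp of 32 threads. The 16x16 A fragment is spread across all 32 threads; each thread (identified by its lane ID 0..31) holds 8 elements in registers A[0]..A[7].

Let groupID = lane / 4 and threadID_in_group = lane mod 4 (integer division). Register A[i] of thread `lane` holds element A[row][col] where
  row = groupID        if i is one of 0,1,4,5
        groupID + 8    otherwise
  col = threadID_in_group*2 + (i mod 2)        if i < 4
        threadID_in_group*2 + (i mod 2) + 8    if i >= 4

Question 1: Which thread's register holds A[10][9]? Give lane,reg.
r:10=>grp=2,rB=1  c:9=>cB=1,tig=0,lo=1
L=2*4+0=8  i=1*4+1*2+1=7

8,7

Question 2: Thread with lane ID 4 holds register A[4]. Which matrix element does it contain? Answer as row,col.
lane 4=>4/4=1, 4 mod 4=0
i=4  r:1+0=>1  c:2·0+0+8=>8

1,8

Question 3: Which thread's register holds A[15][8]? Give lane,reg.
r: 15->gid=7,r8=1  c: 8->c8=1,tid=0,i&1=0
L=7*4+0=28  i=1*4+1*2+0=6

28,6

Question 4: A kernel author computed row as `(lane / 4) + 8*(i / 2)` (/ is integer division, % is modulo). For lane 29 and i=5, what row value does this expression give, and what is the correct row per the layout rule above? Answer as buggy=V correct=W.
buggy=23 correct=7

`(lane / 4) + 8*(i / 2)`[29,5]->23
29: g=7,t=1
[5] (7+0,1*2+1+8) = (7,11)
row: 23 vs 7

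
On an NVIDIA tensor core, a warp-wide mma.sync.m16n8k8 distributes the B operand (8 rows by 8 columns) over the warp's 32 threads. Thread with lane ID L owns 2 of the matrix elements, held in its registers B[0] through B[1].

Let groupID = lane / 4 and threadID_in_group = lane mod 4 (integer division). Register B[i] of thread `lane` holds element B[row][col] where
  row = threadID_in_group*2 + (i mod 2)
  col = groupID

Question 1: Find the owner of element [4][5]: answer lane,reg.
c:5=>grp=5  r:4=>tig=2,lo=0
L=5*4+2=22  i=0=0

22,0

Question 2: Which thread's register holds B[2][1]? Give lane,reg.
c=1⇒gr=1  r=2⇒th=1,odd=0
L=1*4+1=5  i=0=0

5,0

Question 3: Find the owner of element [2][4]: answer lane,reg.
c=4->g=4  r=2->t=1,b0=0
L=4*4+1=17  i=0=0

17,0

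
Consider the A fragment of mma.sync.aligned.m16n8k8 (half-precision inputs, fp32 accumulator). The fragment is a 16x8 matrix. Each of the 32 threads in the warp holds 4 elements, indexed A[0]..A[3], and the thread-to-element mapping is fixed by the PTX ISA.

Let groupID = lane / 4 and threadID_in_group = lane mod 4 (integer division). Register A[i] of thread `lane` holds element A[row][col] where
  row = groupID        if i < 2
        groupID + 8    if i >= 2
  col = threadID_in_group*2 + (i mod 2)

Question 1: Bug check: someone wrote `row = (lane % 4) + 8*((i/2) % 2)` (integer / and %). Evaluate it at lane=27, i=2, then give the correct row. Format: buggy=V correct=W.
`(lane % 4) + 8*((i/2) % 2)`[27,2]⇒11
lane 27: gr=6 (27/4), th=3 (27%4)
i=2: r=6+8=14, c=3*2+0=6
row: 11 vs 14

buggy=11 correct=14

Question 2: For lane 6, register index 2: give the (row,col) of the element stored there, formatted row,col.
9,4

L=6->g=6>>2=1, t=6&3=2
[2]->row 1+8=9  col 2·2+0=4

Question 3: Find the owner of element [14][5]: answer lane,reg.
26,3

r=14→G=6,rhi=1  c=5→T=2,p=1
L=6*4+2=26  i=1*2+1=3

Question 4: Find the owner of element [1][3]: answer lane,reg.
5,1

r=1->g=1,rb=0  c=3->t=1,b0=1
L=1*4+1=5  i=0*2+1=1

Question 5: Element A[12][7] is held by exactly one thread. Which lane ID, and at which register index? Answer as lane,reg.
r=12→G=4,rhi=1  c=7→T=3,p=1
L=4*4+3=19  i=1*2+1=3

19,3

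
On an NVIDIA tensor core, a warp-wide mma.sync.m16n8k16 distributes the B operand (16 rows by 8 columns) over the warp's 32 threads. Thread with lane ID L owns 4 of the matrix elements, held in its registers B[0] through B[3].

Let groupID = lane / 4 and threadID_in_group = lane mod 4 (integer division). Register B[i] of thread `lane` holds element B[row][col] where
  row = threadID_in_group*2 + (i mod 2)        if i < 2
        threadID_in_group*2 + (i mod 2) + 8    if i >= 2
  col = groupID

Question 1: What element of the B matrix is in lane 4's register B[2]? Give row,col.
8,1

lane 4->4/4=1, 4 mod 4=0
i=2  r:2·0+0+8->8  c:1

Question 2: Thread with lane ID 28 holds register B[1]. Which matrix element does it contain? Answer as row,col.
1,7

L=28→G=28>>2=7, T=28&3=0
[1]→row 0·2+1+0=1  col G=7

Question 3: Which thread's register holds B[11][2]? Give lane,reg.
9,3

c:2=>grp=2  r:11=>rB=1,tig=1,lo=1
L=2*4+1=9  i=1*2+1=3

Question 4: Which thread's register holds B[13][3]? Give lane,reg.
c=3⇒gr=3  r=13⇒Rb=1,th=2,odd=1
L=3*4+2=14  i=1*2+1=3

14,3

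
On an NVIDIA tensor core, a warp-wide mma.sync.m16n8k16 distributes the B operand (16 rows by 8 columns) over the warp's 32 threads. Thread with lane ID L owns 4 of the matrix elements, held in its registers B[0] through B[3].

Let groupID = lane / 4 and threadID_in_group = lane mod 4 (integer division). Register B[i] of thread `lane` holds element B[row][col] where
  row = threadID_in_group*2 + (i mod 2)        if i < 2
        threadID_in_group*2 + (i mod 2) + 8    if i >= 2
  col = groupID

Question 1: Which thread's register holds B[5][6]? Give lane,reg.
c:6=>grp=6  r:5=>rB=0,tig=2,lo=1
L=6*4+2=26  i=0*2+1=1

26,1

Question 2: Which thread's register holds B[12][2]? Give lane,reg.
10,2

c=2→G=2  r=12→rhi=1,T=2,p=0
L=2*4+2=10  i=1*2+0=2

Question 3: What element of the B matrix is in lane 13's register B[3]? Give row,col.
11,3

13: grp=3,tig=1
[3] (1*2+1+8,3) = (11,3)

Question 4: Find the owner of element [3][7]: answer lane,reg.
29,1

c: 7->gid=7  r: 3->r8=0,tid=1,i&1=1
L=7*4+1=29  i=0*2+1=1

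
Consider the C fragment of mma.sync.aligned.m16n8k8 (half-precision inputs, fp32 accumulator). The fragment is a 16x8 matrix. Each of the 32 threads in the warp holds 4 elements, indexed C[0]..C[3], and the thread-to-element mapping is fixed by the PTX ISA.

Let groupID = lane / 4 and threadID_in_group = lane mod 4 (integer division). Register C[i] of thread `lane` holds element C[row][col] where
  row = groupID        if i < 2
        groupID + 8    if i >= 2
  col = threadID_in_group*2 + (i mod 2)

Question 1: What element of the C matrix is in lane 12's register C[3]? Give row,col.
12: G=3,T=0
[3] (3+8,0*2+1) = (11,1)

11,1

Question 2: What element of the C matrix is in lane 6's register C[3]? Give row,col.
9,5

6: G=1,T=2
[3] (1+8,2*2+1) = (9,5)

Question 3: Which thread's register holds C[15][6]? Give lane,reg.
r: 15->gid=7,r8=1  c: 6->tid=3,i&1=0
L=7*4+3=31  i=1*2+0=2

31,2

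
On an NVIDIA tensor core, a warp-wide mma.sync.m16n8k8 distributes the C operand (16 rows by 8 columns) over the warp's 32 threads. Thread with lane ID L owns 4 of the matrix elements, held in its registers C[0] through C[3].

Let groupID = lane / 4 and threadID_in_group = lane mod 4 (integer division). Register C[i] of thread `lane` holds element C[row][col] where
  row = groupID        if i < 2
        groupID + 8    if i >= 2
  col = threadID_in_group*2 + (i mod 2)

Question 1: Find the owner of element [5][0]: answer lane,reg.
20,0

r=5->g=5,rb=0  c=0->t=0,b0=0
L=5*4+0=20  i=0*2+0=0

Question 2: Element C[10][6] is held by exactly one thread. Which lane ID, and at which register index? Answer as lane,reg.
11,2

r:10=>grp=2,rB=1  c:6=>tig=3,lo=0
L=2*4+3=11  i=1*2+0=2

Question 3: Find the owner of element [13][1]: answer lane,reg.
r:13=>grp=5,rB=1  c:1=>tig=0,lo=1
L=5*4+0=20  i=1*2+1=3

20,3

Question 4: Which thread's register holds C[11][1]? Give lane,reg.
r=11->g=3,rb=1  c=1->t=0,b0=1
L=3*4+0=12  i=1*2+1=3

12,3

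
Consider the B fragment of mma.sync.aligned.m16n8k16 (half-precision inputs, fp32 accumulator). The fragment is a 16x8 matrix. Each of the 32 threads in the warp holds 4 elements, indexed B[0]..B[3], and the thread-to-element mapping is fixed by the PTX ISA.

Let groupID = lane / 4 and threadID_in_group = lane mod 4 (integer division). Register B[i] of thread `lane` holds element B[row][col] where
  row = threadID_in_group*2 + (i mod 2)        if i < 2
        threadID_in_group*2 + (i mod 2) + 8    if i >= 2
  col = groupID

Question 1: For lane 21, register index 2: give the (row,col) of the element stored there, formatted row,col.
10,5

L=21->g=21>>2=5, t=21&3=1
[2]->row 1·2+0+8=10  col g=5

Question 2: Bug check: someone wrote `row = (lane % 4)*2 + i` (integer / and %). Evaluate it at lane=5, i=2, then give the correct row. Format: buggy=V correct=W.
buggy=4 correct=10

`(lane % 4)*2 + i`[5,2]=>4
lane 5: grp=1 (5/4), tig=1 (5%4)
i=2: r=1*2+0+8=10, c=grp=1
row: 4 vs 10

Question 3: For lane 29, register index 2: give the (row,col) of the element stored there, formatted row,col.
10,7

lane 29=>29/4=7, 29 mod 4=1
i=2  r:2·1+0+8=>10  c:7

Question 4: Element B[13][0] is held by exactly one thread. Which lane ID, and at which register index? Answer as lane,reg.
c=0→G=0  r=13→rhi=1,T=2,p=1
L=0*4+2=2  i=1*2+1=3

2,3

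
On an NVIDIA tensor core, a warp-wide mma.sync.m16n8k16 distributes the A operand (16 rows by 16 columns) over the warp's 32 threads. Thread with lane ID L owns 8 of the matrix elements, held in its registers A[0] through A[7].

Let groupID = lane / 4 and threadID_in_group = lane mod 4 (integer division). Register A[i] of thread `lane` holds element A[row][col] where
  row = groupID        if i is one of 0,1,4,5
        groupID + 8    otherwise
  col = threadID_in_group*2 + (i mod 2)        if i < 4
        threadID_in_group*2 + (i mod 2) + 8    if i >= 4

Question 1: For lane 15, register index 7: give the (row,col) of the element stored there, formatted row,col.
11,15

15: G=3,T=3
[7] (3+8,3*2+1+8) = (11,15)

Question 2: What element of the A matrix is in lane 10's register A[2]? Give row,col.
L=10->g=10>>2=2, t=10&3=2
[2]->row 2+8=10  col 2·2+0+0=4

10,4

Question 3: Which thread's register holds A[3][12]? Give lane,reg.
r:3=>grp=3,rB=0  c:12=>cB=1,tig=2,lo=0
L=3*4+2=14  i=1*4+0*2+0=4

14,4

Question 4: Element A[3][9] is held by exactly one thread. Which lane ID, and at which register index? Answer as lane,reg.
12,5

r=3⇒gr=3,Rb=0  c=9⇒Cb=1,th=0,odd=1
L=3*4+0=12  i=1*4+0*2+1=5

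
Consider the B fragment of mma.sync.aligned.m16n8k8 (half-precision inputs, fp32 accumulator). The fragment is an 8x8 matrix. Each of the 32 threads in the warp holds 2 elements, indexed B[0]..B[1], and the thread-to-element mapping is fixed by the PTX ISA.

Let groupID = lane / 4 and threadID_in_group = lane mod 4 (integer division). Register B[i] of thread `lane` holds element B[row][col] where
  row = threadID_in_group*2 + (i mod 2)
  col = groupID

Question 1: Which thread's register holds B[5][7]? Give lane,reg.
30,1

c=7→G=7  r=5→T=2,p=1
L=7*4+2=30  i=1=1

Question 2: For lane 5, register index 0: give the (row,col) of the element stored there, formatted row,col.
2,1

lane 5⇒5/4=1, 5 mod 4=1
i=0  r:2·1+0⇒2  c:1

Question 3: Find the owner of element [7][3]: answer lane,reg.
c=3->g=3  r=7->t=3,b0=1
L=3*4+3=15  i=1=1

15,1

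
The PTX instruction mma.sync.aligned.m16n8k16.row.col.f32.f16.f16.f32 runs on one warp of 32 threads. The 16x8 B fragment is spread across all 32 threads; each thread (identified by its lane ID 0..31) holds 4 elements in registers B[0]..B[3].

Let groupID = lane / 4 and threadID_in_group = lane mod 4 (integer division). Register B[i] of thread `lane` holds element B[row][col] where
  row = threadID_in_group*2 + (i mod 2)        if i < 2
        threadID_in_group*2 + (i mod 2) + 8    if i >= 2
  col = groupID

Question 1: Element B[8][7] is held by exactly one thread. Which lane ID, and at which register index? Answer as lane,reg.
c=7->g=7  r=8->rb=1,t=0,b0=0
L=7*4+0=28  i=1*2+0=2

28,2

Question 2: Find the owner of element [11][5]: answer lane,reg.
21,3

c=5⇒gr=5  r=11⇒Rb=1,th=1,odd=1
L=5*4+1=21  i=1*2+1=3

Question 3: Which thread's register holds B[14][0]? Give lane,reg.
3,2

c=0⇒gr=0  r=14⇒Rb=1,th=3,odd=0
L=0*4+3=3  i=1*2+0=2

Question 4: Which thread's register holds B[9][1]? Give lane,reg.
4,3

c:1=>grp=1  r:9=>rB=1,tig=0,lo=1
L=1*4+0=4  i=1*2+1=3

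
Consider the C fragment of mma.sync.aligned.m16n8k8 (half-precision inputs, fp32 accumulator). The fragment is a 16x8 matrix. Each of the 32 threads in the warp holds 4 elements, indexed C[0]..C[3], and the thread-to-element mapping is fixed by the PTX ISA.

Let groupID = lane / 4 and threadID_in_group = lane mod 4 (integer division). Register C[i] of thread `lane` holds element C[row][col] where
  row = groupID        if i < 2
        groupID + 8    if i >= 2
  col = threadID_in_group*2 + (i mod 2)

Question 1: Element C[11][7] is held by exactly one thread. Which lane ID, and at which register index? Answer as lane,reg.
r=11⇒gr=3,Rb=1  c=7⇒th=3,odd=1
L=3*4+3=15  i=1*2+1=3

15,3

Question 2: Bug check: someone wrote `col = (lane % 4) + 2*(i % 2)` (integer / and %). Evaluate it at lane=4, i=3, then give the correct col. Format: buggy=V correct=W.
buggy=2 correct=1

`(lane % 4) + 2*(i % 2)`[4,3]=>2
lane 4=>4/4=1, 4 mod 4=0
i=3  r:1+8=>9  c:2·0+1=>1
col: 2 vs 1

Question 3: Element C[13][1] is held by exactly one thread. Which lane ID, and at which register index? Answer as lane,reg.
r=13⇒gr=5,Rb=1  c=1⇒th=0,odd=1
L=5*4+0=20  i=1*2+1=3

20,3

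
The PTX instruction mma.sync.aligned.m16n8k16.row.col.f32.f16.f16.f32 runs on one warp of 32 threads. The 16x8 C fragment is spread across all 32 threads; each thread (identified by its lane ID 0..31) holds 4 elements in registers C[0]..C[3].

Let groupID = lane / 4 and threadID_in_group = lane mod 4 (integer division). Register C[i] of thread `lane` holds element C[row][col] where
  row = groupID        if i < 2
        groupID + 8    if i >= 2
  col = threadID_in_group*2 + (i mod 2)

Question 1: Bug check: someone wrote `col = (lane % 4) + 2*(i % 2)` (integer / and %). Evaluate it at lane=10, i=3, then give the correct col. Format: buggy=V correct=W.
buggy=4 correct=5

`(lane % 4) + 2*(i % 2)`[10,3]->4
10: gid=2,tid=2
[3] (2+8,2*2+1) = (10,5)
col: 4 vs 5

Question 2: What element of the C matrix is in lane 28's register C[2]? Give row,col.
15,0

lane 28: gr=7 (28/4), th=0 (28%4)
i=2: r=7+8=15, c=0*2+0=0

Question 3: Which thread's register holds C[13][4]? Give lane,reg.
r:13=>grp=5,rB=1  c:4=>tig=2,lo=0
L=5*4+2=22  i=1*2+0=2

22,2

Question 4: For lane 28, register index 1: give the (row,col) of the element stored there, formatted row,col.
lane 28->28/4=7, 28 mod 4=0
i=1  r:7+0->7  c:2·0+1->1

7,1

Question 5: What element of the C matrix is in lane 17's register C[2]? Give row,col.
L=17⇒gr=17>>2=4, th=17&3=1
[2]⇒row 4+8=12  col 1·2+0=2

12,2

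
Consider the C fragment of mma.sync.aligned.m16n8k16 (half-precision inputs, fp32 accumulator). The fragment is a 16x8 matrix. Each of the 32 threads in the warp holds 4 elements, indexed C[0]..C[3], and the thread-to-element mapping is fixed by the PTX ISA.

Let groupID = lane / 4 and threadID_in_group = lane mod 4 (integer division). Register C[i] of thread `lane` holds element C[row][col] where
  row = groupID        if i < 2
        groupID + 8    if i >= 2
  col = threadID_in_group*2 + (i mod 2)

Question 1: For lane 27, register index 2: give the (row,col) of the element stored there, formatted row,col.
14,6

lane 27->27/4=6, 27 mod 4=3
i=2  r:6+8->14  c:2·3+0->6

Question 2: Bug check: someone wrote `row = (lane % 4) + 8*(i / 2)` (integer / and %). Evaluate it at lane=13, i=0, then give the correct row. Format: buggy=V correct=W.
buggy=1 correct=3

`(lane % 4) + 8*(i / 2)`[13,0]=>1
lane 13: grp=3 (13/4), tig=1 (13%4)
i=0: r=3+0=3, c=1*2+0=2
row: 1 vs 3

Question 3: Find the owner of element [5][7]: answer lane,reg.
23,1

r=5->g=5,rb=0  c=7->t=3,b0=1
L=5*4+3=23  i=0*2+1=1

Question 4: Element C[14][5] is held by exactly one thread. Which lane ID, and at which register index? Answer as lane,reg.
26,3

r=14→G=6,rhi=1  c=5→T=2,p=1
L=6*4+2=26  i=1*2+1=3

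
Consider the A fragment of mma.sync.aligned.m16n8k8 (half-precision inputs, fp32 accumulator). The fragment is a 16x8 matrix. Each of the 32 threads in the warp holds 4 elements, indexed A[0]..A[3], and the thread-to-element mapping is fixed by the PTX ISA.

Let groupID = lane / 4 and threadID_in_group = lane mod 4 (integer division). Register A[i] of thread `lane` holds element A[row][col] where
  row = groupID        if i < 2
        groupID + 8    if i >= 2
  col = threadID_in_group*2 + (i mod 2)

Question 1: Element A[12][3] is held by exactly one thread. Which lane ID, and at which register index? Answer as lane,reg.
r=12→G=4,rhi=1  c=3→T=1,p=1
L=4*4+1=17  i=1*2+1=3

17,3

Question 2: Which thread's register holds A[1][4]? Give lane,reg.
6,0

r=1⇒gr=1,Rb=0  c=4⇒th=2,odd=0
L=1*4+2=6  i=0*2+0=0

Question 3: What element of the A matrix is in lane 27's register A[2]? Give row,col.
27: gr=6,th=3
[2] (6+8,3*2+0) = (14,6)

14,6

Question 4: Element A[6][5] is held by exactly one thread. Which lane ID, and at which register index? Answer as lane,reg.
26,1

r: 6->gid=6,r8=0  c: 5->tid=2,i&1=1
L=6*4+2=26  i=0*2+1=1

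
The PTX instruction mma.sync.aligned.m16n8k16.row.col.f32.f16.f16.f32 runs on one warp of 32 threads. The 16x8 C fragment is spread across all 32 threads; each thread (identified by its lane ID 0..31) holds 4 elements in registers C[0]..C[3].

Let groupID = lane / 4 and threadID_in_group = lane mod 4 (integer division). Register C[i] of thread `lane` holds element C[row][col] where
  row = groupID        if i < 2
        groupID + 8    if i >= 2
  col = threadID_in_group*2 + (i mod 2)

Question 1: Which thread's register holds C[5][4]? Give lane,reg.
22,0

r=5→G=5,rhi=0  c=4→T=2,p=0
L=5*4+2=22  i=0*2+0=0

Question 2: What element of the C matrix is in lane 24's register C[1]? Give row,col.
6,1

L=24→G=24>>2=6, T=24&3=0
[1]→row 6+0=6  col 0·2+1=1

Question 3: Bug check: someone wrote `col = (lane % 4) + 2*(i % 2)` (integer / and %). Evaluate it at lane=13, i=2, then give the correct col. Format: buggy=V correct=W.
`(lane % 4) + 2*(i % 2)`[13,2]→1
lane 13→13/4=3, 13 mod 4=1
i=2  r:3+8→11  c:2·1+0→2
col: 1 vs 2

buggy=1 correct=2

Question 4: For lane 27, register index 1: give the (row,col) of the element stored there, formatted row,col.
6,7

lane 27: gr=6 (27/4), th=3 (27%4)
i=1: r=6+0=6, c=3*2+1=7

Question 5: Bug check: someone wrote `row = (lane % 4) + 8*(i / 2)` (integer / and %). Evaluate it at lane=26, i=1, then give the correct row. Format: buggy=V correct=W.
`(lane % 4) + 8*(i / 2)`[26,1]⇒2
lane 26⇒26/4=6, 26 mod 4=2
i=1  r:6+0⇒6  c:2·2+1⇒5
row: 2 vs 6

buggy=2 correct=6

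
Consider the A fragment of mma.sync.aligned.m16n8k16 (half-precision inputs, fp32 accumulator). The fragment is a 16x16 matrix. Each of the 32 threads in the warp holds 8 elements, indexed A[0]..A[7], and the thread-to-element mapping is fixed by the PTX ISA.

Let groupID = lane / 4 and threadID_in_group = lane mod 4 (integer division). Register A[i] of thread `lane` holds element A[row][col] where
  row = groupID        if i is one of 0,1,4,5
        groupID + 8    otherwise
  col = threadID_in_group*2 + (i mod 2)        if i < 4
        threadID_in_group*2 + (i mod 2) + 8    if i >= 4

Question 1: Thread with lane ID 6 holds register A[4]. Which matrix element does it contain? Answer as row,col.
1,12

L=6->g=6>>2=1, t=6&3=2
[4]->row 1+0=1  col 2·2+0+8=12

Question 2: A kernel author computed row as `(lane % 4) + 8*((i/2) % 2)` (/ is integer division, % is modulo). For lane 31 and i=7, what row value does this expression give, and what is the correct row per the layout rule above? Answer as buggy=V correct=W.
buggy=11 correct=15

`(lane % 4) + 8*((i/2) % 2)`[31,7]->11
31: g=7,t=3
[7] (7+8,3*2+1+8) = (15,15)
row: 11 vs 15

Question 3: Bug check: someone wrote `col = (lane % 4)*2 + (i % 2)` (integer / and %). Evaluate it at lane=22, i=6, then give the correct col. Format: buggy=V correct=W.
buggy=4 correct=12

`(lane % 4)*2 + (i % 2)`[22,6]⇒4
lane 22: gr=5 (22/4), th=2 (22%4)
i=6: r=5+8=13, c=2*2+0+8=12
col: 4 vs 12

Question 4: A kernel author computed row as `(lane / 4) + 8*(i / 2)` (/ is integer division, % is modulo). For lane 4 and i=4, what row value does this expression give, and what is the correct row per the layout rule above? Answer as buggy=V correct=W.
buggy=17 correct=1

`(lane / 4) + 8*(i / 2)`[4,4]->17
4: gid=1,tid=0
[4] (1+0,0*2+0+8) = (1,8)
row: 17 vs 1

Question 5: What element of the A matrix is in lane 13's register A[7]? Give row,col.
11,11

L=13->gid=13>>2=3, tid=13&3=1
[7]->row 3+8=11  col 1·2+1+8=11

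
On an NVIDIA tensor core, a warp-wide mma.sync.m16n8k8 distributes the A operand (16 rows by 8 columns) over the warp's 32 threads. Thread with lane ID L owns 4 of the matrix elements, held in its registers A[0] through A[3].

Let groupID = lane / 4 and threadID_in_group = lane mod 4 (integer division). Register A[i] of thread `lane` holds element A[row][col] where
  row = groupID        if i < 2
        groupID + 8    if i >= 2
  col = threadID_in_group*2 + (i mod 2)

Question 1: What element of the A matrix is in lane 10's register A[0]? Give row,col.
2,4

lane 10->10/4=2, 10 mod 4=2
i=0  r:2+0->2  c:2·2+0->4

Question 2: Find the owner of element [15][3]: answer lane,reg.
r=15⇒gr=7,Rb=1  c=3⇒th=1,odd=1
L=7*4+1=29  i=1*2+1=3

29,3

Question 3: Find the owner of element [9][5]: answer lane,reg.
6,3

r=9⇒gr=1,Rb=1  c=5⇒th=2,odd=1
L=1*4+2=6  i=1*2+1=3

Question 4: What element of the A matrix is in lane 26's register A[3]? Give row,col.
14,5

L=26=>grp=26>>2=6, tig=26&3=2
[3]=>row 6+8=14  col 2·2+1=5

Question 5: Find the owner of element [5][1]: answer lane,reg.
20,1

r=5→G=5,rhi=0  c=1→T=0,p=1
L=5*4+0=20  i=0*2+1=1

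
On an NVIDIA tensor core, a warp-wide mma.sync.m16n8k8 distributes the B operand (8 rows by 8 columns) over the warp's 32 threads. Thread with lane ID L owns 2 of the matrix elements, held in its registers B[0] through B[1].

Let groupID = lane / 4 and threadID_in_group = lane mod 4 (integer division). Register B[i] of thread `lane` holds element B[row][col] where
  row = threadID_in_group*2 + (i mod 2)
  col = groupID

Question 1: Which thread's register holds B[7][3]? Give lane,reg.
15,1

c=3⇒gr=3  r=7⇒th=3,odd=1
L=3*4+3=15  i=1=1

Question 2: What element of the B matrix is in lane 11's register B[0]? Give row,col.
11: gid=2,tid=3
[0] (3*2+0,2) = (6,2)

6,2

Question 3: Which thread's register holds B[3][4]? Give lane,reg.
c=4⇒gr=4  r=3⇒th=1,odd=1
L=4*4+1=17  i=1=1

17,1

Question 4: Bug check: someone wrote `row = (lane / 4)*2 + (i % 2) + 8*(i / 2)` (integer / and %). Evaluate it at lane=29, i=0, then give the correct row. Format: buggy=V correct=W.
`(lane / 4)*2 + (i % 2) + 8*(i / 2)`[29,0]=>14
lane 29: grp=7 (29/4), tig=1 (29%4)
i=0: r=1*2+0=2, c=grp=7
row: 14 vs 2

buggy=14 correct=2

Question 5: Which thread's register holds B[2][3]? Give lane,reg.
c:3=>grp=3  r:2=>tig=1,lo=0
L=3*4+1=13  i=0=0

13,0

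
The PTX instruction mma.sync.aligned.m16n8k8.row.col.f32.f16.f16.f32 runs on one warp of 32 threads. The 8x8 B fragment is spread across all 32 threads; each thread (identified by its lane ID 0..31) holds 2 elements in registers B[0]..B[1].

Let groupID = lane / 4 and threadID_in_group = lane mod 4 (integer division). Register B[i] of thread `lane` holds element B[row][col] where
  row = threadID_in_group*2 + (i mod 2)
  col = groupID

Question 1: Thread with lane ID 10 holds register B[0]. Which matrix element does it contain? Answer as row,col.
4,2

lane 10: grp=2 (10/4), tig=2 (10%4)
i=0: r=2*2+0=4, c=grp=2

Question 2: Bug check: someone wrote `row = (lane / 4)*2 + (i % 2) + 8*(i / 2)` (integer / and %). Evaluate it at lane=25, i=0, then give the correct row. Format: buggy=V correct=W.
buggy=12 correct=2

`(lane / 4)*2 + (i % 2) + 8*(i / 2)`[25,0]->12
25: gid=6,tid=1
[0] (1*2+0,6) = (2,6)
row: 12 vs 2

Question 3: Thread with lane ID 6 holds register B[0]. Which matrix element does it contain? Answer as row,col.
lane 6: gid=1 (6/4), tid=2 (6%4)
i=0: r=2*2+0=4, c=gid=1

4,1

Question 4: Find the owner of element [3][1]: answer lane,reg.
c=1⇒gr=1  r=3⇒th=1,odd=1
L=1*4+1=5  i=1=1

5,1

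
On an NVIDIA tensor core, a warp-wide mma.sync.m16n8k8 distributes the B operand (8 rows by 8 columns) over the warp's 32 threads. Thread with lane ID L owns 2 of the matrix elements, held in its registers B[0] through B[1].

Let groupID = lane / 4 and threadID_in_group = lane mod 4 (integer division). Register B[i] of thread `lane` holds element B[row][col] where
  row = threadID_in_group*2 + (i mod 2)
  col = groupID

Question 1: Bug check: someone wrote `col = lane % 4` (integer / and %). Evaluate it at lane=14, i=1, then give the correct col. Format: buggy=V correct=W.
`lane % 4`[14,1]->2
L=14->gid=14>>2=3, tid=14&3=2
[1]->row 2·2+1=5  col gid=3
col: 2 vs 3

buggy=2 correct=3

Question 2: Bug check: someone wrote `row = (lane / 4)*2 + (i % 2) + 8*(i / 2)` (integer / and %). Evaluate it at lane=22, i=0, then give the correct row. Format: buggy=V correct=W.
`(lane / 4)*2 + (i % 2) + 8*(i / 2)`[22,0]⇒10
lane 22⇒22/4=5, 22 mod 4=2
i=0  r:2·2+0⇒4  c:5
row: 10 vs 4

buggy=10 correct=4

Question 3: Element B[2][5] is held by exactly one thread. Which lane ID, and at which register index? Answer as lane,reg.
c=5⇒gr=5  r=2⇒th=1,odd=0
L=5*4+1=21  i=0=0

21,0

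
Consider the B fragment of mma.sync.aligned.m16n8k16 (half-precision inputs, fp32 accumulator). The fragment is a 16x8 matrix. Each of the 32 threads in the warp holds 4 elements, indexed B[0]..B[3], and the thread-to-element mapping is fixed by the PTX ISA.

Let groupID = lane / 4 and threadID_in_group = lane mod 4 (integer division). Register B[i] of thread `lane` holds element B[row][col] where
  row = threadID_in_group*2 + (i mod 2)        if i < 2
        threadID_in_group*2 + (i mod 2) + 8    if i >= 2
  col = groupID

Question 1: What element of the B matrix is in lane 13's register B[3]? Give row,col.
11,3

lane 13: gr=3 (13/4), th=1 (13%4)
i=3: r=1*2+1+8=11, c=gr=3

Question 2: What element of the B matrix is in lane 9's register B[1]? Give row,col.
9: grp=2,tig=1
[1] (1*2+1+0,2) = (3,2)

3,2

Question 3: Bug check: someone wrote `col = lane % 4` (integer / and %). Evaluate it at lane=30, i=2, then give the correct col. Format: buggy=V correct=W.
`lane % 4`[30,2]=>2
lane 30: grp=7 (30/4), tig=2 (30%4)
i=2: r=2*2+0+8=12, c=grp=7
col: 2 vs 7

buggy=2 correct=7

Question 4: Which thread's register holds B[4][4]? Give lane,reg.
c=4->g=4  r=4->rb=0,t=2,b0=0
L=4*4+2=18  i=0*2+0=0

18,0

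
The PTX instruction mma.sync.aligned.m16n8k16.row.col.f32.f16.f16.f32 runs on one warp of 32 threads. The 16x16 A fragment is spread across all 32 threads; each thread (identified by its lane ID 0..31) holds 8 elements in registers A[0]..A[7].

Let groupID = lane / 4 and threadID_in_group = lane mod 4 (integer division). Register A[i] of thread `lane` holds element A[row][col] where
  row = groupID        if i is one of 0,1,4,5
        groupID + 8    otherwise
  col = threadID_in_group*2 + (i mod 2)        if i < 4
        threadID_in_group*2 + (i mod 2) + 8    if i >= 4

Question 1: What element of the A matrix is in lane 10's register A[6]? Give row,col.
10: gid=2,tid=2
[6] (2+8,2*2+0+8) = (10,12)

10,12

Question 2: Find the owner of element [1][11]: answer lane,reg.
5,5

r=1→G=1,rhi=0  c=11→chi=1,T=1,p=1
L=1*4+1=5  i=1*4+0*2+1=5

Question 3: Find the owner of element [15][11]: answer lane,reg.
r=15->g=7,rb=1  c=11->cb=1,t=1,b0=1
L=7*4+1=29  i=1*4+1*2+1=7

29,7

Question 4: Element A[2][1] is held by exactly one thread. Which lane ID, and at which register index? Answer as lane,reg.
r=2->g=2,rb=0  c=1->cb=0,t=0,b0=1
L=2*4+0=8  i=0*4+0*2+1=1

8,1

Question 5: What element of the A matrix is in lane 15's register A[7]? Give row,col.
15: g=3,t=3
[7] (3+8,3*2+1+8) = (11,15)

11,15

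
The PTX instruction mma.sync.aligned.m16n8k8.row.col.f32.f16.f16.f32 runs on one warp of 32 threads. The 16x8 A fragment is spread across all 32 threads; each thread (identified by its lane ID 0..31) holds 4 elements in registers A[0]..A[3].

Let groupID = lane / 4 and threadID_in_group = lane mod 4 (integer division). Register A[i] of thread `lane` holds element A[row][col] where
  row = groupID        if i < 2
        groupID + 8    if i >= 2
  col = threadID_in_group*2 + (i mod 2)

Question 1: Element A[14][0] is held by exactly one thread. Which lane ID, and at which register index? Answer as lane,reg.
24,2

r: 14->gid=6,r8=1  c: 0->tid=0,i&1=0
L=6*4+0=24  i=1*2+0=2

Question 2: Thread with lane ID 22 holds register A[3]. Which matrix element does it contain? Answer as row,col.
lane 22: gr=5 (22/4), th=2 (22%4)
i=3: r=5+8=13, c=2*2+1=5

13,5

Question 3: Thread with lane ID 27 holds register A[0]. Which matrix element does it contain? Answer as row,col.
6,6

lane 27: g=6 (27/4), t=3 (27%4)
i=0: r=6+0=6, c=3*2+0=6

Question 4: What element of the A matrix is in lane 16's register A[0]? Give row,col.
4,0

16: gid=4,tid=0
[0] (4+0,0*2+0) = (4,0)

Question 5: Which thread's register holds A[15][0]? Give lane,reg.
r=15⇒gr=7,Rb=1  c=0⇒th=0,odd=0
L=7*4+0=28  i=1*2+0=2

28,2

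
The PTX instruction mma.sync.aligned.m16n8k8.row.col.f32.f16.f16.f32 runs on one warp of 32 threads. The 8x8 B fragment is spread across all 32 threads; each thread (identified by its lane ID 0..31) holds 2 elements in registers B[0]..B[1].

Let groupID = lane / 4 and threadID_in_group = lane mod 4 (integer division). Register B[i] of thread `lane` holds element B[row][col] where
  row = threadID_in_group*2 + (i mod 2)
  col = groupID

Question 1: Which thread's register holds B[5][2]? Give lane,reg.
c=2⇒gr=2  r=5⇒th=2,odd=1
L=2*4+2=10  i=1=1

10,1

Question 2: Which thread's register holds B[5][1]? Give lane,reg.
6,1

c=1→G=1  r=5→T=2,p=1
L=1*4+2=6  i=1=1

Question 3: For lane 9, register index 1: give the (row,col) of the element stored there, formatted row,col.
3,2

lane 9→9/4=2, 9 mod 4=1
i=1  r:2·1+1→3  c:2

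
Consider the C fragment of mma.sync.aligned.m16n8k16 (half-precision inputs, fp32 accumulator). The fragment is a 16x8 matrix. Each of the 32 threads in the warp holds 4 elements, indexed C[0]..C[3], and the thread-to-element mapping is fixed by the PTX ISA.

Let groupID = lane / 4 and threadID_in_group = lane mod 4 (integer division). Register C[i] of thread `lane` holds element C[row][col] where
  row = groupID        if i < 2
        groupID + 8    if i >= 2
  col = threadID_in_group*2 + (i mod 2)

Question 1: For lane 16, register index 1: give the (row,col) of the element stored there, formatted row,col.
4,1

lane 16: G=4 (16/4), T=0 (16%4)
i=1: r=4+0=4, c=0*2+1=1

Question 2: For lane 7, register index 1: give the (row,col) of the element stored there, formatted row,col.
lane 7: gid=1 (7/4), tid=3 (7%4)
i=1: r=1+0=1, c=3*2+1=7

1,7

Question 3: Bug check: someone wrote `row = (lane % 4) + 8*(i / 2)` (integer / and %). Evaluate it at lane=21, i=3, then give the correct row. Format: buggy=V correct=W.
buggy=9 correct=13

`(lane % 4) + 8*(i / 2)`[21,3]=>9
21: grp=5,tig=1
[3] (5+8,1*2+1) = (13,3)
row: 9 vs 13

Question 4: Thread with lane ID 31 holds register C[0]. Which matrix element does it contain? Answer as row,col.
lane 31: grp=7 (31/4), tig=3 (31%4)
i=0: r=7+0=7, c=3*2+0=6

7,6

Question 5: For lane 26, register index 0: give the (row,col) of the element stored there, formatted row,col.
lane 26=>26/4=6, 26 mod 4=2
i=0  r:6+0=>6  c:2·2+0=>4

6,4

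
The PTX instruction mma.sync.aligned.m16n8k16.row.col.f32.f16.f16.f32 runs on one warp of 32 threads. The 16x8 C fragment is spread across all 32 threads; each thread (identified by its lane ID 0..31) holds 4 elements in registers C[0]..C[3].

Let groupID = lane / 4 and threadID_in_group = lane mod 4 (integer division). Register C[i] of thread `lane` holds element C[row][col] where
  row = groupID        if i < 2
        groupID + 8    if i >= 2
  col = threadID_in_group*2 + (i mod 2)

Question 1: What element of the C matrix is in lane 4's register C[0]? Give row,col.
1,0

lane 4->4/4=1, 4 mod 4=0
i=0  r:1+0->1  c:2·0+0->0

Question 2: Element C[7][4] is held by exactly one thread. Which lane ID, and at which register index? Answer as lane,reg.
r=7→G=7,rhi=0  c=4→T=2,p=0
L=7*4+2=30  i=0*2+0=0

30,0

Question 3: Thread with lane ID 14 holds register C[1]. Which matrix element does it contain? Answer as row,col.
14: g=3,t=2
[1] (3+0,2*2+1) = (3,5)

3,5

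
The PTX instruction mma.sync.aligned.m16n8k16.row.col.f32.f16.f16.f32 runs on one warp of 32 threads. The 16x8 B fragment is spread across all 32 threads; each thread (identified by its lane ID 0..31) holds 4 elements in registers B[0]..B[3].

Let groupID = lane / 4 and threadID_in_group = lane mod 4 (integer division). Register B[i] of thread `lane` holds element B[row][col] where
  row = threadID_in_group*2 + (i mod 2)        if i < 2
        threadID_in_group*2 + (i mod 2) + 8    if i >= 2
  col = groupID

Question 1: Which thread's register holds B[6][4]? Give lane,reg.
c=4⇒gr=4  r=6⇒Rb=0,th=3,odd=0
L=4*4+3=19  i=0*2+0=0

19,0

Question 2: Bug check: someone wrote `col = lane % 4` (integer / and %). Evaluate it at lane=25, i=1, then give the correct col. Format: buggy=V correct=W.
`lane % 4`[25,1]⇒1
L=25⇒gr=25>>2=6, th=25&3=1
[1]⇒row 1·2+1+0=3  col gr=6
col: 1 vs 6

buggy=1 correct=6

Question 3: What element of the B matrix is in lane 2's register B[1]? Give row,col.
5,0

2: gid=0,tid=2
[1] (2*2+1+0,0) = (5,0)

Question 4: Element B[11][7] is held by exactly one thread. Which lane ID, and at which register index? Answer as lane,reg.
29,3

c=7->g=7  r=11->rb=1,t=1,b0=1
L=7*4+1=29  i=1*2+1=3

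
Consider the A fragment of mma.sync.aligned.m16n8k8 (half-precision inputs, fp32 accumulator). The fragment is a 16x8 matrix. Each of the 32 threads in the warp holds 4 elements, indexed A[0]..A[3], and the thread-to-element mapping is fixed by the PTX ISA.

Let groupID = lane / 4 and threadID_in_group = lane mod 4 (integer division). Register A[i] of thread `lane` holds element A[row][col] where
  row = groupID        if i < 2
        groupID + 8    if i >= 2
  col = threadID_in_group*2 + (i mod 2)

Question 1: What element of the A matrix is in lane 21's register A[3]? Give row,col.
13,3

lane 21->21/4=5, 21 mod 4=1
i=3  r:5+8->13  c:2·1+1->3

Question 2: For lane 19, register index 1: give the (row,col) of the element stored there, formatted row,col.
4,7

lane 19: g=4 (19/4), t=3 (19%4)
i=1: r=4+0=4, c=3*2+1=7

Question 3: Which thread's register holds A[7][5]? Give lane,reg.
r=7→G=7,rhi=0  c=5→T=2,p=1
L=7*4+2=30  i=0*2+1=1

30,1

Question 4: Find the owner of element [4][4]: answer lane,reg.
18,0

r=4->g=4,rb=0  c=4->t=2,b0=0
L=4*4+2=18  i=0*2+0=0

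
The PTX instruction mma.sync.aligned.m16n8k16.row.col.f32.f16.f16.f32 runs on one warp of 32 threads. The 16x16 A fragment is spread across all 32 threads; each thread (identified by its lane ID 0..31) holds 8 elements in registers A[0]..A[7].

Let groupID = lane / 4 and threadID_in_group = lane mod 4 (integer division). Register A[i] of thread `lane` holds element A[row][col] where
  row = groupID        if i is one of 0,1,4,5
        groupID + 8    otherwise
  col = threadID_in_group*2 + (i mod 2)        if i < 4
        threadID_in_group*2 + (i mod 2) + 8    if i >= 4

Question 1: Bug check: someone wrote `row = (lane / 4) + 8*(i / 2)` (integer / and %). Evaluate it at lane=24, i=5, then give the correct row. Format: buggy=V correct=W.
`(lane / 4) + 8*(i / 2)`[24,5]⇒22
lane 24⇒24/4=6, 24 mod 4=0
i=5  r:6+0⇒6  c:2·0+1+8⇒9
row: 22 vs 6

buggy=22 correct=6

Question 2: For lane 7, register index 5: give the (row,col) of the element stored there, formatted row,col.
lane 7: gr=1 (7/4), th=3 (7%4)
i=5: r=1+0=1, c=3*2+1+8=15

1,15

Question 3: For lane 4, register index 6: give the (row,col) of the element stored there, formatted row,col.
9,8

lane 4⇒4/4=1, 4 mod 4=0
i=6  r:1+8⇒9  c:2·0+0+8⇒8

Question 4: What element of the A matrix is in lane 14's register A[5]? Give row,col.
lane 14: grp=3 (14/4), tig=2 (14%4)
i=5: r=3+0=3, c=2*2+1+8=13

3,13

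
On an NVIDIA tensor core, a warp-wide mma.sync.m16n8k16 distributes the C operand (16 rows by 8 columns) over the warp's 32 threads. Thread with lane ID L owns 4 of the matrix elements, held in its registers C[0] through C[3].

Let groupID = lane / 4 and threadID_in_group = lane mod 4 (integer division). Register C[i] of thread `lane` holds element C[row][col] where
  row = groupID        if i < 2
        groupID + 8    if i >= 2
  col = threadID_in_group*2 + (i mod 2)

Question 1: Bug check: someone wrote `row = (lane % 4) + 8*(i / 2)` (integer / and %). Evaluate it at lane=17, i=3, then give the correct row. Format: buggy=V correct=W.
buggy=9 correct=12

`(lane % 4) + 8*(i / 2)`[17,3]→9
lane 17: G=4 (17/4), T=1 (17%4)
i=3: r=4+8=12, c=1*2+1=3
row: 9 vs 12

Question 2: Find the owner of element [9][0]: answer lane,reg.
r:9=>grp=1,rB=1  c:0=>tig=0,lo=0
L=1*4+0=4  i=1*2+0=2

4,2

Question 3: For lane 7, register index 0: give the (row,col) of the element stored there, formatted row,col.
1,6

lane 7->7/4=1, 7 mod 4=3
i=0  r:1+0->1  c:2·3+0->6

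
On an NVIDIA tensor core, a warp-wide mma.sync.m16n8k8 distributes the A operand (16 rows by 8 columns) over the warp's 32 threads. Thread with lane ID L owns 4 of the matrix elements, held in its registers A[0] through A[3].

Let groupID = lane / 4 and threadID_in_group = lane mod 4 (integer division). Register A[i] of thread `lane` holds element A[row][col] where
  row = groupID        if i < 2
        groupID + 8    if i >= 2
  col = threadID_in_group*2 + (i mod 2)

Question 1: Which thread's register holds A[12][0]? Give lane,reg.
16,2

r=12->g=4,rb=1  c=0->t=0,b0=0
L=4*4+0=16  i=1*2+0=2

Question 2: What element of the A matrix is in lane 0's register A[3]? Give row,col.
L=0->g=0>>2=0, t=0&3=0
[3]->row 0+8=8  col 0·2+1=1

8,1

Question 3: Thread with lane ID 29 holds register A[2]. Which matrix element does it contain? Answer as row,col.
29: G=7,T=1
[2] (7+8,1*2+0) = (15,2)

15,2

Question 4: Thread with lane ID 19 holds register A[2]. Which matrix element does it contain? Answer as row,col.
19: gr=4,th=3
[2] (4+8,3*2+0) = (12,6)

12,6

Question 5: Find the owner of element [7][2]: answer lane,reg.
29,0

r: 7->gid=7,r8=0  c: 2->tid=1,i&1=0
L=7*4+1=29  i=0*2+0=0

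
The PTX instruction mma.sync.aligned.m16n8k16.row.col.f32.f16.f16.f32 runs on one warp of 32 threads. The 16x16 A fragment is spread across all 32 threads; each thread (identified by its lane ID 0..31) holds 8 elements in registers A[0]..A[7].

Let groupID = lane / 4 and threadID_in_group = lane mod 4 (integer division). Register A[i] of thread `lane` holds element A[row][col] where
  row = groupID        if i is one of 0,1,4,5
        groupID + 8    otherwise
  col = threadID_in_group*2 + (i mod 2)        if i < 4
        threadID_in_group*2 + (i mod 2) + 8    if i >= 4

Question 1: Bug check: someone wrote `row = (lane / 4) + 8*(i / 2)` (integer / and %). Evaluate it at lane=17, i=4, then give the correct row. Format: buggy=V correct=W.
buggy=20 correct=4

`(lane / 4) + 8*(i / 2)`[17,4]->20
L=17->g=17>>2=4, t=17&3=1
[4]->row 4+0=4  col 1·2+0+8=10
row: 20 vs 4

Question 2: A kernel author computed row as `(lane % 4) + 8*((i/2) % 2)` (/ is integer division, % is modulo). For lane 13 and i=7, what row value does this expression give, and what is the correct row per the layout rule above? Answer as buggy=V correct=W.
`(lane % 4) + 8*((i/2) % 2)`[13,7]→9
lane 13: G=3 (13/4), T=1 (13%4)
i=7: r=3+8=11, c=1*2+1+8=11
row: 9 vs 11

buggy=9 correct=11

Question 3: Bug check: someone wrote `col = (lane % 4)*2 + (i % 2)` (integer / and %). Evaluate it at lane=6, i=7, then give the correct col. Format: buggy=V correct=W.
buggy=5 correct=13

`(lane % 4)*2 + (i % 2)`[6,7]->5
6: gid=1,tid=2
[7] (1+8,2*2+1+8) = (9,13)
col: 5 vs 13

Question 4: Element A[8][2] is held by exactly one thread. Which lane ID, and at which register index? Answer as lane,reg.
1,2

r=8->g=0,rb=1  c=2->cb=0,t=1,b0=0
L=0*4+1=1  i=0*4+1*2+0=2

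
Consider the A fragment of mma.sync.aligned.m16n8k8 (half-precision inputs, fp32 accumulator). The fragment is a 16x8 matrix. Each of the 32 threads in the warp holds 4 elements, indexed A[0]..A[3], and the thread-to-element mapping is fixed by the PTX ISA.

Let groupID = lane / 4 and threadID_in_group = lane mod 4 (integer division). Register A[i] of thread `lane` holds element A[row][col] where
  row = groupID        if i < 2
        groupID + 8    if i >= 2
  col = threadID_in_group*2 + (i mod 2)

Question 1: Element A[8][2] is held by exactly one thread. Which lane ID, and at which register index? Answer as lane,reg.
r=8->g=0,rb=1  c=2->t=1,b0=0
L=0*4+1=1  i=1*2+0=2

1,2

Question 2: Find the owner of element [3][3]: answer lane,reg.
r=3⇒gr=3,Rb=0  c=3⇒th=1,odd=1
L=3*4+1=13  i=0*2+1=1

13,1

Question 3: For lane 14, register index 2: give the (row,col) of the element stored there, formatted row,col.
14: gr=3,th=2
[2] (3+8,2*2+0) = (11,4)

11,4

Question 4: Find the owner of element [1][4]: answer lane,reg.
6,0

r: 1->gid=1,r8=0  c: 4->tid=2,i&1=0
L=1*4+2=6  i=0*2+0=0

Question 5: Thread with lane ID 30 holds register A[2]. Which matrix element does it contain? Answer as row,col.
lane 30: gr=7 (30/4), th=2 (30%4)
i=2: r=7+8=15, c=2*2+0=4

15,4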